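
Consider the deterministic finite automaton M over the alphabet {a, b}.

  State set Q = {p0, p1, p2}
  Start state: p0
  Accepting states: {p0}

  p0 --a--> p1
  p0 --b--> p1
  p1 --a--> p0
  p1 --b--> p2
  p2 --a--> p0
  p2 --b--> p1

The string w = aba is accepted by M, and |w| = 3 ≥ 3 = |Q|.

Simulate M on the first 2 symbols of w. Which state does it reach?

p2

Run of M on the first 2 characters of w = a b:
  step 0: p0  (start)
  step 1: p1  (read a: p0→p1)
  step 2: p2  (read b: p1→p2)

After reading 2 characters, M is in state p2.
(This kind of state-tracing is the core of the pumping-lemma construction: with 3 states, pigeonhole forces a repeat within the first 3 steps.)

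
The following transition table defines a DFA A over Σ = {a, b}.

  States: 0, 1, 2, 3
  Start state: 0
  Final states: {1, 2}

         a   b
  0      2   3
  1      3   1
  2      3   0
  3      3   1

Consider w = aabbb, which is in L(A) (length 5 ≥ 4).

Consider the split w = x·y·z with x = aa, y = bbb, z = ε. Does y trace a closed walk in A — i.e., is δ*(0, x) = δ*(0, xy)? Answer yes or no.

no

State sequence: 0 -a-> 2 -a-> 3 -b-> 1 -b-> 1 -b-> 1

After x (step 2): 3. After xy (step 5): 1.
They differ (3 ≠ 1), so y is not a cycle from the state after x; this split is not the one the pumping-lemma construction produces, and pumping y need not keep the string in L(A).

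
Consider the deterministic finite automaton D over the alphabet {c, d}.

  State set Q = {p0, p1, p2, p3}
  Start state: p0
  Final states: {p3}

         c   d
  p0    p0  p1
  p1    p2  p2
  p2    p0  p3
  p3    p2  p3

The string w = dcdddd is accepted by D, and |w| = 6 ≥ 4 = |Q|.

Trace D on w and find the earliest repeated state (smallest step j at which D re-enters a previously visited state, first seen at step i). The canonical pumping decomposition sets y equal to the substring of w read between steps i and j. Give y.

d

Run of D on w = d c d d d d:
  step 0: p0  (start)
  step 1: p1  (read d: p0→p1)
  step 2: p2  (read c: p1→p2)
  step 3: p3  (read d: p2→p3)
  step 4: p3  (read d: p3→p3)   ← first repeat (p3 seen earlier)
  step 5: p3  (read d: p3→p3)
  step 6: p3  (read d: p3→p3)

So i = 3, j = 4, giving x = w[0:3] = dcd, y = w[3:4] = d, z = w[4:6] = dd.
Check: |xy| = 4 ≤ 4 and |y| = 1 ≥ 1. Reading y takes D from p3 back to p3, so every xyⁱz is accepted.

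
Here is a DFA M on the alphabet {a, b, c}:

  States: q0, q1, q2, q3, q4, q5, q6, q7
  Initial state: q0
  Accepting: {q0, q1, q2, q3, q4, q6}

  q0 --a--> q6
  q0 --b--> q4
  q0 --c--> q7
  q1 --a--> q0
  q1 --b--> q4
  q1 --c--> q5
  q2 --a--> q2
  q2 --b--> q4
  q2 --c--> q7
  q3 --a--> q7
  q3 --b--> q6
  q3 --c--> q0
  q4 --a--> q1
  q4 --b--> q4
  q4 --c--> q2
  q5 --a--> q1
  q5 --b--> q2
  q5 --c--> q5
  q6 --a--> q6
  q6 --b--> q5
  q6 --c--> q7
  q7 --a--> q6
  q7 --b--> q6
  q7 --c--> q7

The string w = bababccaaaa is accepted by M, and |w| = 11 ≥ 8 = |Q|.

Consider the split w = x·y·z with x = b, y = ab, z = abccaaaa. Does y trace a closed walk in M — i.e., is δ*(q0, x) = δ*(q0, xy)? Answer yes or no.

yes

State sequence: q0 -b-> q4 -a-> q1 -b-> q4

After x (step 1): q4. After xy (step 3): q4.
They match, so y = ab drives M around a cycle from q4 back to itself; pumping y any number of times keeps M in q4 before reading z, and xyⁱz ∈ L(M) for every i ≥ 0.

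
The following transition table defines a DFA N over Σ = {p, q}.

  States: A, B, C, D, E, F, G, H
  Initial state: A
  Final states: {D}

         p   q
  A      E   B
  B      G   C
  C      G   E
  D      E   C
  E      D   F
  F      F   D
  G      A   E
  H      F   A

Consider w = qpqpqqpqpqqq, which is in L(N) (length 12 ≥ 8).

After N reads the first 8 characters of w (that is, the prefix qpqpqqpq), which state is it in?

C

State sequence: A -q-> B -p-> G -q-> E -p-> D -q-> C -q-> E -p-> D -q-> C

After reading 8 characters, N is in state C.
(This kind of state-tracing is the core of the pumping-lemma construction: with 8 states, pigeonhole forces a repeat within the first 8 steps.)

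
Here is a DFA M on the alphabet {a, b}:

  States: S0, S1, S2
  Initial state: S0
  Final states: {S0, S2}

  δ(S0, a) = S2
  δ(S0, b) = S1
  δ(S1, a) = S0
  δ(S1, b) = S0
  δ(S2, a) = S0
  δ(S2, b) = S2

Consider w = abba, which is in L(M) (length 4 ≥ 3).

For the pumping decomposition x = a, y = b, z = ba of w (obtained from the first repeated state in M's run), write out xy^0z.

aba

xy⁰z = xz = a·ba = aba.
Reading y = b takes M from S2 back to S2, so after x the machine is still in S2, and z then leads to the accepting state S0. Hence aba ∈ L(M).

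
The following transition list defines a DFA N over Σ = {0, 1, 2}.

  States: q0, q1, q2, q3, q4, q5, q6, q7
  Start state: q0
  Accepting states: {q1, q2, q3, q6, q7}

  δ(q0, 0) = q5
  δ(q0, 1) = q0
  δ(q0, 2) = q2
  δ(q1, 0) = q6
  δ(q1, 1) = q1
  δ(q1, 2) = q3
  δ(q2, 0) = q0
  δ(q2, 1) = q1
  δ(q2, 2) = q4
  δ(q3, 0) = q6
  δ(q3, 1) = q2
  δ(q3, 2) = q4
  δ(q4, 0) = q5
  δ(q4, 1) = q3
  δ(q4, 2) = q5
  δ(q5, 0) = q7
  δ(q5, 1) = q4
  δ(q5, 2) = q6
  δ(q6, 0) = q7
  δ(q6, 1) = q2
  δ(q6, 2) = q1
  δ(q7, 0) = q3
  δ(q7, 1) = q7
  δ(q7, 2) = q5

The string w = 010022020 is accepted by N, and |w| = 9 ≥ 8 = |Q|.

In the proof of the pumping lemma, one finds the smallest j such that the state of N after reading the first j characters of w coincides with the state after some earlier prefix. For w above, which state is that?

q5

Run of N on w = 0 1 0 0 2 2 0 2 0:
  step 0: q0  (start)
  step 1: q5  (read 0: q0→q5)
  step 2: q4  (read 1: q5→q4)
  step 3: q5  (read 0: q4→q5)   ← first repeat (q5 seen earlier)
  step 4: q7  (read 0: q5→q7)
  step 5: q5  (read 2: q7→q5)
  step 6: q6  (read 2: q5→q6)
  step 7: q7  (read 0: q6→q7)
  step 8: q5  (read 2: q7→q5)
  step 9: q7  (read 0: q5→q7)

The earliest repeat is at step j = 3: N is in q5, which it already visited at step i = 1.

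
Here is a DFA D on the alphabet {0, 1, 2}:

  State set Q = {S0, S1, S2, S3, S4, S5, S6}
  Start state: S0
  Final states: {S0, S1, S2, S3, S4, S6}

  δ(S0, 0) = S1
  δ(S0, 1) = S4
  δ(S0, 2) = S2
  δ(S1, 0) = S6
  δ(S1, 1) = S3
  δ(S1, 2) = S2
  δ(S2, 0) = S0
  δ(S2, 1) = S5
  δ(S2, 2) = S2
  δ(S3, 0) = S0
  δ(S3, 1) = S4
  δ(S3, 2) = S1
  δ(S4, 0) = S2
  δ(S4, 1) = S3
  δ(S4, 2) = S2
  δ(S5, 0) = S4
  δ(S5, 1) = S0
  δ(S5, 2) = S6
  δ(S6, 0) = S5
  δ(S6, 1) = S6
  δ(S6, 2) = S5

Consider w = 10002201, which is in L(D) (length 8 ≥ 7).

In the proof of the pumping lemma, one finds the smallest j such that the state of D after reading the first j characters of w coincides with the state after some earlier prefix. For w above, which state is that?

Run of D on w = 1 0 0 0 2 2 0 1:
  step 0: S0  (start)
  step 1: S4  (read 1: S0→S4)
  step 2: S2  (read 0: S4→S2)
  step 3: S0  (read 0: S2→S0)   ← first repeat (S0 seen earlier)
  step 4: S1  (read 0: S0→S1)
  step 5: S2  (read 2: S1→S2)
  step 6: S2  (read 2: S2→S2)
  step 7: S0  (read 0: S2→S0)
  step 8: S4  (read 1: S0→S4)

The earliest repeat is at step j = 3: D is in S0, which it already visited at step i = 0.
The DFA has 7 states, so the proof of the pumping lemma guarantees a repeated state among the first 7+1 visited; the segment between the two visits is the pumpable y.

S0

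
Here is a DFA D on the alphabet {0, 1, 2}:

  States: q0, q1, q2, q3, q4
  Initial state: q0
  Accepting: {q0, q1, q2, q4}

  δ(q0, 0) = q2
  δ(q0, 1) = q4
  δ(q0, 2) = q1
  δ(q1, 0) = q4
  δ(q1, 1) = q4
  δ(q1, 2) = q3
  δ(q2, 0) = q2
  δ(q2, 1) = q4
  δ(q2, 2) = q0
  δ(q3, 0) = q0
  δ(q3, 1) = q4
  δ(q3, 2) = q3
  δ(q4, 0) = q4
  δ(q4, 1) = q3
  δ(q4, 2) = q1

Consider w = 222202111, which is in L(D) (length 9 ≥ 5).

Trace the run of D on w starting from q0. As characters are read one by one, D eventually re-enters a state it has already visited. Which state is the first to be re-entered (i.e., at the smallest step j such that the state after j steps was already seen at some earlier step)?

q3

Run of D on w = 2 2 2 2 0 2 1 1 1:
  step 0: q0  (start)
  step 1: q1  (read 2: q0→q1)
  step 2: q3  (read 2: q1→q3)
  step 3: q3  (read 2: q3→q3)   ← first repeat (q3 seen earlier)
  step 4: q3  (read 2: q3→q3)
  step 5: q0  (read 0: q3→q0)
  step 6: q1  (read 2: q0→q1)
  step 7: q4  (read 1: q1→q4)
  step 8: q3  (read 1: q4→q3)
  step 9: q4  (read 1: q3→q4)

The earliest repeat is at step j = 3: D is in q3, which it already visited at step i = 2.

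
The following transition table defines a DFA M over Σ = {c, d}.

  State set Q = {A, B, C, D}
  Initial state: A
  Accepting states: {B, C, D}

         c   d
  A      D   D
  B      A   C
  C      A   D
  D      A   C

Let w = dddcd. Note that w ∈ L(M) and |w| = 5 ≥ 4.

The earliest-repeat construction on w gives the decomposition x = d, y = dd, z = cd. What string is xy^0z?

dcd

xy⁰z = xz = d·cd = dcd.
Reading y = dd takes M from D back to D, so after x the machine is still in D, and z then leads to the accepting state D. Hence dcd ∈ L(M).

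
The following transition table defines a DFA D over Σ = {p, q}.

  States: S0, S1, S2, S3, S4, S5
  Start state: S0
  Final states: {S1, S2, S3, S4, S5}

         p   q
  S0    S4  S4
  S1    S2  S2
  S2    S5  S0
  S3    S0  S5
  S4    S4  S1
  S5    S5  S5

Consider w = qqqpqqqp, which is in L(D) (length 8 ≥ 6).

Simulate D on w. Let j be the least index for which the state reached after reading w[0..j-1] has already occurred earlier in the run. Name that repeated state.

Run of D on w = q q q p q q q p:
  step 0: S0  (start)
  step 1: S4  (read q: S0→S4)
  step 2: S1  (read q: S4→S1)
  step 3: S2  (read q: S1→S2)
  step 4: S5  (read p: S2→S5)
  step 5: S5  (read q: S5→S5)   ← first repeat (S5 seen earlier)
  step 6: S5  (read q: S5→S5)
  step 7: S5  (read q: S5→S5)
  step 8: S5  (read p: S5→S5)

The earliest repeat is at step j = 5: D is in S5, which it already visited at step i = 4.
Pumping length from the standard proof: p = 6 (the number of states). The repeated state found above gives |xy| = j ≤ 6 and |y| = j − i ≥ 1.

S5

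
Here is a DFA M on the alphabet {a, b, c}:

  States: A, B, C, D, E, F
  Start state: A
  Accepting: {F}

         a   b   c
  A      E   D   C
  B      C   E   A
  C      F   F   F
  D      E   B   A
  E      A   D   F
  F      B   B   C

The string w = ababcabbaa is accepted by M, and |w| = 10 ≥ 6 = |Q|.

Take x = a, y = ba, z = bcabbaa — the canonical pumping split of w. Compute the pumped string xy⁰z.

xy⁰z = xz = a·bcabbaa = abcabbaa.
Reading y = ba takes M from E back to E, so after x the machine is still in E, and z then leads to the accepting state F. Hence abcabbaa ∈ L(M).

abcabbaa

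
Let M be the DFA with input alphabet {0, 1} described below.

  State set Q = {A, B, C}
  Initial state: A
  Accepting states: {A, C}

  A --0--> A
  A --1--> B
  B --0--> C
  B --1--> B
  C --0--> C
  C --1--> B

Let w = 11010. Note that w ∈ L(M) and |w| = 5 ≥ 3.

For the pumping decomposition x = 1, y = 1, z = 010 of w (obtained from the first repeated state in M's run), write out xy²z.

111010

xy^2z = 1·1·1·010 = 111010.
Reading y = 1 takes M from B back to B, so after x·y·y the machine is still in B, and z then leads to the accepting state C. Hence 111010 ∈ L(M).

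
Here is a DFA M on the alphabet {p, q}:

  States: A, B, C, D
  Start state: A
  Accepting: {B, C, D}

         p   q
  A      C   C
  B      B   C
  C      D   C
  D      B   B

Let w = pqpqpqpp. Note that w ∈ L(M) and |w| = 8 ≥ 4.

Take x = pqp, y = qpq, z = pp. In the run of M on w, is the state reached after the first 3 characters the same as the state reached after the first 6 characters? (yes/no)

no

State sequence: A -p-> C -q-> C -p-> D -q-> B -p-> B -q-> C

After x (step 3): D. After xy (step 6): C.
They differ (D ≠ C), so y is not a cycle from the state after x; this split is not the one the pumping-lemma construction produces, and pumping y need not keep the string in L(M).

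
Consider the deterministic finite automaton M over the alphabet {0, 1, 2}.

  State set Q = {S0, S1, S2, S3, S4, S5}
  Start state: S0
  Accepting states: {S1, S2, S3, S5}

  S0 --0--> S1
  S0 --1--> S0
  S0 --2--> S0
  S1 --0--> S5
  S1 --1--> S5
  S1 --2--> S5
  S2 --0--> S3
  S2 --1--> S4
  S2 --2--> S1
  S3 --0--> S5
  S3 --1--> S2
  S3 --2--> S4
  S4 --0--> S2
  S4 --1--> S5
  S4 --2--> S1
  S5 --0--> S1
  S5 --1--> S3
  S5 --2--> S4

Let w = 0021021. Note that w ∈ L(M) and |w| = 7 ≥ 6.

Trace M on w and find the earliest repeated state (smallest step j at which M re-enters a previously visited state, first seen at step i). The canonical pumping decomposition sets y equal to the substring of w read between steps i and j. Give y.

Run of M on w = 0 0 2 1 0 2 1:
  step 0: S0  (start)
  step 1: S1  (read 0: S0→S1)
  step 2: S5  (read 0: S1→S5)
  step 3: S4  (read 2: S5→S4)
  step 4: S5  (read 1: S4→S5)   ← first repeat (S5 seen earlier)
  step 5: S1  (read 0: S5→S1)
  step 6: S5  (read 2: S1→S5)
  step 7: S3  (read 1: S5→S3)

So i = 2, j = 4, giving x = w[0:2] = 00, y = w[2:4] = 21, z = w[4:7] = 021.
Check: |xy| = 4 ≤ 6 and |y| = 2 ≥ 1. Reading y takes M from S5 back to S5, so every xyⁱz is accepted.

21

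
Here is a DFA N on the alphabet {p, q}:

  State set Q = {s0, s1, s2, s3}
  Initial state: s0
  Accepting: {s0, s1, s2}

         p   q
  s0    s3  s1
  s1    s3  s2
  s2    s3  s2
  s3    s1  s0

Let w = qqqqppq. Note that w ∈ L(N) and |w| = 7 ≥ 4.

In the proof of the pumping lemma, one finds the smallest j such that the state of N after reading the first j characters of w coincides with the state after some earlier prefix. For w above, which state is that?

Run of N on w = q q q q p p q:
  step 0: s0  (start)
  step 1: s1  (read q: s0→s1)
  step 2: s2  (read q: s1→s2)
  step 3: s2  (read q: s2→s2)   ← first repeat (s2 seen earlier)
  step 4: s2  (read q: s2→s2)
  step 5: s3  (read p: s2→s3)
  step 6: s1  (read p: s3→s1)
  step 7: s2  (read q: s1→s2)

The earliest repeat is at step j = 3: N is in s2, which it already visited at step i = 2.
The DFA has 4 states, so the proof of the pumping lemma guarantees a repeated state among the first 4+1 visited; the segment between the two visits is the pumpable y.

s2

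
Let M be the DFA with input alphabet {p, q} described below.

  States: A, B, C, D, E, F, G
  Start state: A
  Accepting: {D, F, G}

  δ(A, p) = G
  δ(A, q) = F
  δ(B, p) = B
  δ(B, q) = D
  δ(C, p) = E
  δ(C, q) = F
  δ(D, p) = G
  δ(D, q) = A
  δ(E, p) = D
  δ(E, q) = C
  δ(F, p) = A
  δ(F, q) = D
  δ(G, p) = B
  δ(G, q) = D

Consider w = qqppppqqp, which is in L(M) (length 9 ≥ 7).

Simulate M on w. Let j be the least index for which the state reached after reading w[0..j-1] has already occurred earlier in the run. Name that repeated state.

Run of M on w = q q p p p p q q p:
  step 0: A  (start)
  step 1: F  (read q: A→F)
  step 2: D  (read q: F→D)
  step 3: G  (read p: D→G)
  step 4: B  (read p: G→B)
  step 5: B  (read p: B→B)   ← first repeat (B seen earlier)
  step 6: B  (read p: B→B)
  step 7: D  (read q: B→D)
  step 8: A  (read q: D→A)
  step 9: G  (read p: A→G)

The earliest repeat is at step j = 5: M is in B, which it already visited at step i = 4.
Since M has 7 states, any run of length ≥ 7 visits 7+1 states, so by pigeonhole some state repeats within the first 7 steps — that repeat gives the pumpable loop.

B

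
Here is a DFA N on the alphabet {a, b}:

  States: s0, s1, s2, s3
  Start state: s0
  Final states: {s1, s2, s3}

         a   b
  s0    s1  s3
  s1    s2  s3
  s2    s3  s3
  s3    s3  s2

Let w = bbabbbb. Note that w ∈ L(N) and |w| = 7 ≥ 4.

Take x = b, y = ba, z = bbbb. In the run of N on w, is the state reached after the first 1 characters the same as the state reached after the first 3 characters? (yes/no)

yes

Run of N on the first 3 characters of w = b b a:
  step 0: s0  (start)
  step 1: s3  (read b: s0→s3)
  step 2: s2  (read b: s3→s2)
  step 3: s3  (read a: s2→s3)

After x (step 1): s3. After xy (step 3): s3.
They match, so y = ba drives N around a cycle from s3 back to itself; pumping y any number of times keeps N in s3 before reading z, and xyⁱz ∈ L(N) for every i ≥ 0.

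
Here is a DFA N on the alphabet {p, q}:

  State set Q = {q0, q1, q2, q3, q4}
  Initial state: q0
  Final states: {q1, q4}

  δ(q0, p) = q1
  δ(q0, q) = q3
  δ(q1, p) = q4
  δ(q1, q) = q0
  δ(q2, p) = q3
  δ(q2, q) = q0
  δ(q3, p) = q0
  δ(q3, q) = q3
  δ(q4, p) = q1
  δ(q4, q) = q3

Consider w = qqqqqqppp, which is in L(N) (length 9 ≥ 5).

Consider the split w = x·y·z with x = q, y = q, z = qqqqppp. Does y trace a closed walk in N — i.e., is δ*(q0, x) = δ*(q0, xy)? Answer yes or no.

Run of N on the first 2 characters of w = q q:
  step 0: q0  (start)
  step 1: q3  (read q: q0→q3)
  step 2: q3  (read q: q3→q3)

After x (step 1): q3. After xy (step 2): q3.
They match, so y = q drives N around a cycle from q3 back to itself; pumping y any number of times keeps N in q3 before reading z, and xyⁱz ∈ L(N) for every i ≥ 0.

yes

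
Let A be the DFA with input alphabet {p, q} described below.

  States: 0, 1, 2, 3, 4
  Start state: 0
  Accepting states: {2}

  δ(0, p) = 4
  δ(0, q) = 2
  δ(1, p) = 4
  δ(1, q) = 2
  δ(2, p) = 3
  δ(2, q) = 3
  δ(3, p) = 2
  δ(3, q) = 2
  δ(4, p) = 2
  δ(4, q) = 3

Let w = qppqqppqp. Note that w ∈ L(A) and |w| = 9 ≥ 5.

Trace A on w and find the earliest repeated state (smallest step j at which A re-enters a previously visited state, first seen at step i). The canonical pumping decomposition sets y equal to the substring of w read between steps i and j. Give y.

State sequence: 0 -q-> 2 -p-> 3 -p-> 2 -q-> 3 -q-> 2 -p-> 3 -p-> 2 -q-> 3 -p-> 2
First repeat at step 3: 2 was already visited.

So i = 1, j = 3, giving x = w[0:1] = q, y = w[1:3] = pp, z = w[3:9] = qqppqp.
Check: |xy| = 3 ≤ 5 and |y| = 2 ≥ 1. Reading y takes A from 2 back to 2, so every xyⁱz is accepted.
With |Q| = 5, pigeonhole forces a state repeat no later than step 5; the substring read between the first and second visits to that state can be pumped.

pp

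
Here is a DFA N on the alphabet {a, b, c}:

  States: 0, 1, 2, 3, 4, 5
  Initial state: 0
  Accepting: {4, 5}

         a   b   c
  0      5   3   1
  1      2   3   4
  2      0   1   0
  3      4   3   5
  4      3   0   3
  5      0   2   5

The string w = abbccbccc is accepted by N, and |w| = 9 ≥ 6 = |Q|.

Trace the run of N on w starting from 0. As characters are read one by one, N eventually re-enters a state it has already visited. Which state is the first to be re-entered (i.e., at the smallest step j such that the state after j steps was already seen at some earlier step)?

3

State sequence: 0 -a-> 5 -b-> 2 -b-> 1 -c-> 4 -c-> 3 -b-> 3 -c-> 5 -c-> 5 -c-> 5
First repeat at step 6: 3 was already visited.

The earliest repeat is at step j = 6: N is in 3, which it already visited at step i = 5.
With |Q| = 6, pigeonhole forces a state repeat no later than step 6; the substring read between the first and second visits to that state can be pumped.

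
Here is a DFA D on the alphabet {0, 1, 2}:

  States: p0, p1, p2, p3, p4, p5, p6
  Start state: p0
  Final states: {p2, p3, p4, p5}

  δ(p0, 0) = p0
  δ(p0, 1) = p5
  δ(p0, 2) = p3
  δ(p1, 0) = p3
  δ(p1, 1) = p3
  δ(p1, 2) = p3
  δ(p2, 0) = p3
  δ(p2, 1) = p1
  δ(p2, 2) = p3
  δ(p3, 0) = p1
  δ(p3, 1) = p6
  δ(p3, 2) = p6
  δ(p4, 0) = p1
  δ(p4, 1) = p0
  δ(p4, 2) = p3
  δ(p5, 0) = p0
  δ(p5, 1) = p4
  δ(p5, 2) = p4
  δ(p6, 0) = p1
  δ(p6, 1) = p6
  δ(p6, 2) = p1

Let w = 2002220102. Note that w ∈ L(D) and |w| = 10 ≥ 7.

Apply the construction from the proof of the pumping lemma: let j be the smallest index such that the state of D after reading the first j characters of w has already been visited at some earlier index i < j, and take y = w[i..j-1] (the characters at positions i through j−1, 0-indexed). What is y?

00

Run of D on w = 2 0 0 2 2 2 0 1 0 2:
  step 0: p0  (start)
  step 1: p3  (read 2: p0→p3)
  step 2: p1  (read 0: p3→p1)
  step 3: p3  (read 0: p1→p3)   ← first repeat (p3 seen earlier)
  step 4: p6  (read 2: p3→p6)
  step 5: p1  (read 2: p6→p1)
  step 6: p3  (read 2: p1→p3)
  step 7: p1  (read 0: p3→p1)
  step 8: p3  (read 1: p1→p3)
  step 9: p1  (read 0: p3→p1)
  step 10: p3  (read 2: p1→p3)

So i = 1, j = 3, giving x = w[0:1] = 2, y = w[1:3] = 00, z = w[3:10] = 2220102.
Check: |xy| = 3 ≤ 7 and |y| = 2 ≥ 1. Reading y takes D from p3 back to p3, so every xyⁱz is accepted.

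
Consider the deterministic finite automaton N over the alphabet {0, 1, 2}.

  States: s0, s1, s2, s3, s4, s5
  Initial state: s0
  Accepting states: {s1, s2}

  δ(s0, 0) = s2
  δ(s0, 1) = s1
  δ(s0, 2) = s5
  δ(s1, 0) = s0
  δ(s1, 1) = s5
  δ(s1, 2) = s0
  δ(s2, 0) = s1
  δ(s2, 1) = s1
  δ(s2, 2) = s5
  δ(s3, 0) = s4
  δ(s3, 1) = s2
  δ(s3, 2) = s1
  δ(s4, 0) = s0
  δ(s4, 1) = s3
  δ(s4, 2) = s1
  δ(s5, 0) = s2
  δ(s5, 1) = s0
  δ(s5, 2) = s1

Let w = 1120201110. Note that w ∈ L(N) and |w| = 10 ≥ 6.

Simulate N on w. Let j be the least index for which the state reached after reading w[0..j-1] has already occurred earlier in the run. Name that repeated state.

Run of N on w = 1 1 2 0 2 0 1 1 1 0:
  step 0: s0  (start)
  step 1: s1  (read 1: s0→s1)
  step 2: s5  (read 1: s1→s5)
  step 3: s1  (read 2: s5→s1)   ← first repeat (s1 seen earlier)
  step 4: s0  (read 0: s1→s0)
  step 5: s5  (read 2: s0→s5)
  step 6: s2  (read 0: s5→s2)
  step 7: s1  (read 1: s2→s1)
  step 8: s5  (read 1: s1→s5)
  step 9: s0  (read 1: s5→s0)
  step 10: s2  (read 0: s0→s2)

The earliest repeat is at step j = 3: N is in s1, which it already visited at step i = 1.

s1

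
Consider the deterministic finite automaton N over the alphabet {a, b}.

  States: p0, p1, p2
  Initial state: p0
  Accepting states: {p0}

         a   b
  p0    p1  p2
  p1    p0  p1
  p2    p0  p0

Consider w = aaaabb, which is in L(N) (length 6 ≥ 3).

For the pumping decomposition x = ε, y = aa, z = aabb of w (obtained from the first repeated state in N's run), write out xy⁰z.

aabb

xy⁰z = xz = ε·aabb = aabb.
Reading y = aa takes N from p0 back to p0, so after x the machine is still in p0, and z then leads to the accepting state p0. Hence aabb ∈ L(N).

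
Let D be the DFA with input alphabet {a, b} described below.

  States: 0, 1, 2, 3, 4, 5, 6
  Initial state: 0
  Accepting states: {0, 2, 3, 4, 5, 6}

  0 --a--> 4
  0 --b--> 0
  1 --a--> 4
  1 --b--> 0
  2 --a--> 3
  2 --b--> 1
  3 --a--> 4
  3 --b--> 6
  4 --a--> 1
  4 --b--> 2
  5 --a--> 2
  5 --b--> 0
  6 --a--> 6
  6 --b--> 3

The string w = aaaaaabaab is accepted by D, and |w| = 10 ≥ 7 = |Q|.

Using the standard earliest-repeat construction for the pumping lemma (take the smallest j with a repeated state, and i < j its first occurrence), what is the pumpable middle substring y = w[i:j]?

aa

State sequence: 0 -a-> 4 -a-> 1 -a-> 4 -a-> 1 -a-> 4 -a-> 1 -b-> 0 -a-> 4 -a-> 1 -b-> 0
First repeat at step 3: 4 was already visited.

So i = 1, j = 3, giving x = w[0:1] = a, y = w[1:3] = aa, z = w[3:10] = aaabaab.
Check: |xy| = 3 ≤ 7 and |y| = 2 ≥ 1. Reading y takes D from 4 back to 4, so every xyⁱz is accepted.
Pumping length from the standard proof: p = 7 (the number of states). The repeated state found above gives |xy| = j ≤ 7 and |y| = j − i ≥ 1.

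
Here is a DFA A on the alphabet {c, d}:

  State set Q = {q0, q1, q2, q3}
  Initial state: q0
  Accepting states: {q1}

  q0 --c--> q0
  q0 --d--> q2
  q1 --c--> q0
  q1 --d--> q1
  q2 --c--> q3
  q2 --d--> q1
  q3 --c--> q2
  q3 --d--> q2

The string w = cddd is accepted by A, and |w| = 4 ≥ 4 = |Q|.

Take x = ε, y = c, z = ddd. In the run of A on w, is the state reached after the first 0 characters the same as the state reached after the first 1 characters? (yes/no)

yes

Run of A on the first 1 characters of w = c:
  step 0: q0  (start)
  step 1: q0  (read c: q0→q0)

After x (step 0): q0. After xy (step 1): q0.
They match, so y = c drives A around a cycle from q0 back to itself; pumping y any number of times keeps A in q0 before reading z, and xyⁱz ∈ L(A) for every i ≥ 0.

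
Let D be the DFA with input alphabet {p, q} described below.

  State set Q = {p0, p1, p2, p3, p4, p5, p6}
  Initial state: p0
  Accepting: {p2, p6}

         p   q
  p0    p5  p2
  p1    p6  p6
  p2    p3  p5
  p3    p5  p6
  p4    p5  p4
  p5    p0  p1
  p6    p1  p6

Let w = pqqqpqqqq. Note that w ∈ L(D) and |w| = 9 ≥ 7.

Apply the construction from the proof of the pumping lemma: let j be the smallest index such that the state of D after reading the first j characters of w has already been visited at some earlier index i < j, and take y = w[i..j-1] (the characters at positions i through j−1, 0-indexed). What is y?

Run of D on w = p q q q p q q q q:
  step 0: p0  (start)
  step 1: p5  (read p: p0→p5)
  step 2: p1  (read q: p5→p1)
  step 3: p6  (read q: p1→p6)
  step 4: p6  (read q: p6→p6)   ← first repeat (p6 seen earlier)
  step 5: p1  (read p: p6→p1)
  step 6: p6  (read q: p1→p6)
  step 7: p6  (read q: p6→p6)
  step 8: p6  (read q: p6→p6)
  step 9: p6  (read q: p6→p6)

So i = 3, j = 4, giving x = w[0:3] = pqq, y = w[3:4] = q, z = w[4:9] = pqqqq.
Check: |xy| = 4 ≤ 7 and |y| = 1 ≥ 1. Reading y takes D from p6 back to p6, so every xyⁱz is accepted.
Since D has 7 states, any run of length ≥ 7 visits 7+1 states, so by pigeonhole some state repeats within the first 7 steps — that repeat gives the pumpable loop.

q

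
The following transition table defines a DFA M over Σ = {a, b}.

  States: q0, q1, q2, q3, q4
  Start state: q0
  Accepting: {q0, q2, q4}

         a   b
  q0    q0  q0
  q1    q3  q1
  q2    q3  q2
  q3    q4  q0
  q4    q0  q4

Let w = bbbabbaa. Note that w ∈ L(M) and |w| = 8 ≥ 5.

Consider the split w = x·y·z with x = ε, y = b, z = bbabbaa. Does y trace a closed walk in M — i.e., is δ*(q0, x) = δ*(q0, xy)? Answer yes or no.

yes

Run of M on the first 1 characters of w = b:
  step 0: q0  (start)
  step 1: q0  (read b: q0→q0)

After x (step 0): q0. After xy (step 1): q0.
They match, so y = b drives M around a cycle from q0 back to itself; pumping y any number of times keeps M in q0 before reading z, and xyⁱz ∈ L(M) for every i ≥ 0.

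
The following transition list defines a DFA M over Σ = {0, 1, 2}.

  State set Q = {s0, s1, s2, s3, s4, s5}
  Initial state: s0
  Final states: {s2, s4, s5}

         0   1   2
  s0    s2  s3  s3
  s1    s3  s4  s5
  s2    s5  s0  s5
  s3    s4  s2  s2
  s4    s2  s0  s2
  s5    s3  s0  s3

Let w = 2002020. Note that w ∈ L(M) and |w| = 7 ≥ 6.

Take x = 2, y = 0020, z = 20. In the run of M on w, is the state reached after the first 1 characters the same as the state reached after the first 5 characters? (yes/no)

State sequence: s0 -2-> s3 -0-> s4 -0-> s2 -2-> s5 -0-> s3

After x (step 1): s3. After xy (step 5): s3.
They match, so y = 0020 drives M around a cycle from s3 back to itself; pumping y any number of times keeps M in s3 before reading z, and xyⁱz ∈ L(M) for every i ≥ 0.

yes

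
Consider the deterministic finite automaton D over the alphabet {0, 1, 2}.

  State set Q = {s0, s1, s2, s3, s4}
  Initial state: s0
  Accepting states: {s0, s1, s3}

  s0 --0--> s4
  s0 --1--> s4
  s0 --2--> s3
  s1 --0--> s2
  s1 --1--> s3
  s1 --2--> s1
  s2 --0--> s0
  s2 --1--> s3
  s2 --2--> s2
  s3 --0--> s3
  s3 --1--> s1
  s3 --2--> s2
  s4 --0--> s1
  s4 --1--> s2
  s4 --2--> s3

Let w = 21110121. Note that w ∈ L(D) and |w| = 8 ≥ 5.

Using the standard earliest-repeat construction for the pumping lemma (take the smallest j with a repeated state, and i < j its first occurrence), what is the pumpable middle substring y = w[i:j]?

State sequence: s0 -2-> s3 -1-> s1 -1-> s3 -1-> s1 -0-> s2 -1-> s3 -2-> s2 -1-> s3
First repeat at step 3: s3 was already visited.

So i = 1, j = 3, giving x = w[0:1] = 2, y = w[1:3] = 11, z = w[3:8] = 10121.
Check: |xy| = 3 ≤ 5 and |y| = 2 ≥ 1. Reading y takes D from s3 back to s3, so every xyⁱz is accepted.
With |Q| = 5, pigeonhole forces a state repeat no later than step 5; the substring read between the first and second visits to that state can be pumped.

11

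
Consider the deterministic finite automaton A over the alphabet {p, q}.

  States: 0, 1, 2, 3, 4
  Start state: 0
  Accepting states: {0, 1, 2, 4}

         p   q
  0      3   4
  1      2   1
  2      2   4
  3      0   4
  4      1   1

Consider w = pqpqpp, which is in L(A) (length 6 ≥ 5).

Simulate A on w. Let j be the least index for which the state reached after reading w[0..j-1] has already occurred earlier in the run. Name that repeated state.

1

Run of A on w = p q p q p p:
  step 0: 0  (start)
  step 1: 3  (read p: 0→3)
  step 2: 4  (read q: 3→4)
  step 3: 1  (read p: 4→1)
  step 4: 1  (read q: 1→1)   ← first repeat (1 seen earlier)
  step 5: 2  (read p: 1→2)
  step 6: 2  (read p: 2→2)

The earliest repeat is at step j = 4: A is in 1, which it already visited at step i = 3.
The DFA has 5 states, so the proof of the pumping lemma guarantees a repeated state among the first 5+1 visited; the segment between the two visits is the pumpable y.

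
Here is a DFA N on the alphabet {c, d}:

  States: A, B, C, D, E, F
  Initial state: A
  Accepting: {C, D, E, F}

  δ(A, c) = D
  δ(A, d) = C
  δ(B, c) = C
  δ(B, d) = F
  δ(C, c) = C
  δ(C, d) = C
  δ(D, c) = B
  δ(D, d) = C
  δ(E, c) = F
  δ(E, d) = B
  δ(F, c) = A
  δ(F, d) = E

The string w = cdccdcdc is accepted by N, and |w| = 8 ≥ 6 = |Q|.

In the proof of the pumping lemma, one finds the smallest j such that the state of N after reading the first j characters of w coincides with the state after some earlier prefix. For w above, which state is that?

State sequence: A -c-> D -d-> C -c-> C -c-> C -d-> C -c-> C -d-> C -c-> C
First repeat at step 3: C was already visited.

The earliest repeat is at step j = 3: N is in C, which it already visited at step i = 2.

C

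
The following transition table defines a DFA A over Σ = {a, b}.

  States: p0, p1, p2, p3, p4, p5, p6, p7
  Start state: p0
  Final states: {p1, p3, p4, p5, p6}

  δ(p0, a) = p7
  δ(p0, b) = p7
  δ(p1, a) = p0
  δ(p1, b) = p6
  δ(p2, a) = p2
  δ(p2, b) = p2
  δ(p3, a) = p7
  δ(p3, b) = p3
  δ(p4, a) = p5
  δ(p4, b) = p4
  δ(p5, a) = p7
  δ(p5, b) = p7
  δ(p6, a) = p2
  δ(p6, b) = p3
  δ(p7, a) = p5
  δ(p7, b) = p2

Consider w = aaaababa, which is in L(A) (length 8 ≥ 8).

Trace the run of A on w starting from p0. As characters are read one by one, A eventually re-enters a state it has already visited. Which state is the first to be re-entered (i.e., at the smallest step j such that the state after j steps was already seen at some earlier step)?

State sequence: p0 -a-> p7 -a-> p5 -a-> p7 -a-> p5 -b-> p7 -a-> p5 -b-> p7 -a-> p5
First repeat at step 3: p7 was already visited.

The earliest repeat is at step j = 3: A is in p7, which it already visited at step i = 1.
Since A has 8 states, any run of length ≥ 8 visits 8+1 states, so by pigeonhole some state repeats within the first 8 steps — that repeat gives the pumpable loop.

p7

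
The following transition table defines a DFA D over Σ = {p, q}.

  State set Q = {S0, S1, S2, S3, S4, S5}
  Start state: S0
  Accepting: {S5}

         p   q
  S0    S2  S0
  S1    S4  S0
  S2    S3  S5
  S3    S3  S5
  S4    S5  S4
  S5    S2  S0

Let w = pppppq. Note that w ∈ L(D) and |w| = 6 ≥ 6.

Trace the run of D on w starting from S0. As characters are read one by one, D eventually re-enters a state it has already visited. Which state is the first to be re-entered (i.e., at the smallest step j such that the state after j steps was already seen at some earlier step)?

Run of D on w = p p p p p q:
  step 0: S0  (start)
  step 1: S2  (read p: S0→S2)
  step 2: S3  (read p: S2→S3)
  step 3: S3  (read p: S3→S3)   ← first repeat (S3 seen earlier)
  step 4: S3  (read p: S3→S3)
  step 5: S3  (read p: S3→S3)
  step 6: S5  (read q: S3→S5)

The earliest repeat is at step j = 3: D is in S3, which it already visited at step i = 2.
With |Q| = 6, pigeonhole forces a state repeat no later than step 6; the substring read between the first and second visits to that state can be pumped.

S3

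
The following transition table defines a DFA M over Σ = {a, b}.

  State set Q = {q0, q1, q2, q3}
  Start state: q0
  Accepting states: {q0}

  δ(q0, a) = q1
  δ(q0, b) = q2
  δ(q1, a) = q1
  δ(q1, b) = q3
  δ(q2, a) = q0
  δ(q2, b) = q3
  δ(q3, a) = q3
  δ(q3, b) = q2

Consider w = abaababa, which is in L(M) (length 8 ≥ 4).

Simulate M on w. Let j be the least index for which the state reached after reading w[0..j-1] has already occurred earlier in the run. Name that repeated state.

Run of M on w = a b a a b a b a:
  step 0: q0  (start)
  step 1: q1  (read a: q0→q1)
  step 2: q3  (read b: q1→q3)
  step 3: q3  (read a: q3→q3)   ← first repeat (q3 seen earlier)
  step 4: q3  (read a: q3→q3)
  step 5: q2  (read b: q3→q2)
  step 6: q0  (read a: q2→q0)
  step 7: q2  (read b: q0→q2)
  step 8: q0  (read a: q2→q0)

The earliest repeat is at step j = 3: M is in q3, which it already visited at step i = 2.
The DFA has 4 states, so the proof of the pumping lemma guarantees a repeated state among the first 4+1 visited; the segment between the two visits is the pumpable y.

q3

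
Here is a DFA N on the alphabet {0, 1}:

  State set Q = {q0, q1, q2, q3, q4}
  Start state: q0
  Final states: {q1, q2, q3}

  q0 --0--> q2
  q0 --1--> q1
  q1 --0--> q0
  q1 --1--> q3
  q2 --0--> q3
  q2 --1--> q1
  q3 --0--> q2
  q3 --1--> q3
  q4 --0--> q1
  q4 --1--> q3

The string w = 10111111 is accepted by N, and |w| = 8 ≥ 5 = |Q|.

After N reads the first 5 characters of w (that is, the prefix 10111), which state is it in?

State sequence: q0 -1-> q1 -0-> q0 -1-> q1 -1-> q3 -1-> q3

After reading 5 characters, N is in state q3.

q3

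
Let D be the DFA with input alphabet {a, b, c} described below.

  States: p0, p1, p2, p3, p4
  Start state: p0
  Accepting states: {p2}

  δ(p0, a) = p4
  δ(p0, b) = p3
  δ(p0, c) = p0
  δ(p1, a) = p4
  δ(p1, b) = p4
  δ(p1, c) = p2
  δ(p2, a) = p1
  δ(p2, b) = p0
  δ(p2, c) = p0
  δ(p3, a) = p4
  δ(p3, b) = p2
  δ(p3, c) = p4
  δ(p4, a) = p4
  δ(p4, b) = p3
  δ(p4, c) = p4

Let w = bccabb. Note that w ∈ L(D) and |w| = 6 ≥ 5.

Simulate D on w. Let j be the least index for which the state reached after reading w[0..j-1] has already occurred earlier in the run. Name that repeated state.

State sequence: p0 -b-> p3 -c-> p4 -c-> p4 -a-> p4 -b-> p3 -b-> p2
First repeat at step 3: p4 was already visited.

The earliest repeat is at step j = 3: D is in p4, which it already visited at step i = 2.
Pumping length from the standard proof: p = 5 (the number of states). The repeated state found above gives |xy| = j ≤ 5 and |y| = j − i ≥ 1.

p4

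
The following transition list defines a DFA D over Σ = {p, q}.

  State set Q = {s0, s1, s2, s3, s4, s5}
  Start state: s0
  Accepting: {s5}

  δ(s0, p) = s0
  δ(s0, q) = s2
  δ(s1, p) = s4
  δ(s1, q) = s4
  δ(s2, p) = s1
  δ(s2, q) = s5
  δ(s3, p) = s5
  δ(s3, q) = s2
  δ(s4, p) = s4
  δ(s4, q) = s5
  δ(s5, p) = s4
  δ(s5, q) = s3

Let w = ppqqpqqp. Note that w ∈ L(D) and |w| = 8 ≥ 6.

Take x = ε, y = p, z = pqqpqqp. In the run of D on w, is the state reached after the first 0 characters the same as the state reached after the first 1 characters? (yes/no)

yes

State sequence: s0 -p-> s0

After x (step 0): s0. After xy (step 1): s0.
They match, so y = p drives D around a cycle from s0 back to itself; pumping y any number of times keeps D in s0 before reading z, and xyⁱz ∈ L(D) for every i ≥ 0.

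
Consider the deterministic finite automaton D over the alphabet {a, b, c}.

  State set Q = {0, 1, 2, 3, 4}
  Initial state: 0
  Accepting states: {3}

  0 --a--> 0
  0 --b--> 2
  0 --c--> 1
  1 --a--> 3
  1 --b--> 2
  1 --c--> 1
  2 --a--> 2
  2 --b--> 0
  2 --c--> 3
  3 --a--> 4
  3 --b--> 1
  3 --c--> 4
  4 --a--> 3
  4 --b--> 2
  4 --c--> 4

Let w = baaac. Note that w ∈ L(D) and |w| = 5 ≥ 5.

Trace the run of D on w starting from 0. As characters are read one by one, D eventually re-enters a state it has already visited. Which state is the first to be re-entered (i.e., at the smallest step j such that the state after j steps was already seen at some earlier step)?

2

State sequence: 0 -b-> 2 -a-> 2 -a-> 2 -a-> 2 -c-> 3
First repeat at step 2: 2 was already visited.

The earliest repeat is at step j = 2: D is in 2, which it already visited at step i = 1.
The DFA has 5 states, so the proof of the pumping lemma guarantees a repeated state among the first 5+1 visited; the segment between the two visits is the pumpable y.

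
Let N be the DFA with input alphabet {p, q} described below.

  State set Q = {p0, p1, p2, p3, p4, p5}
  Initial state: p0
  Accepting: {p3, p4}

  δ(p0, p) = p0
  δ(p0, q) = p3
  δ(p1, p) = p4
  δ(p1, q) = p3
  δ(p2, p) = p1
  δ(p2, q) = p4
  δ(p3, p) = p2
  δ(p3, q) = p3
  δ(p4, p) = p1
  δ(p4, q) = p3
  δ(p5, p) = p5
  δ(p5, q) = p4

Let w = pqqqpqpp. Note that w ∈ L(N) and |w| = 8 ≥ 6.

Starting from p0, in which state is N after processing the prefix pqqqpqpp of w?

Run of N on the first 8 characters of w = p q q q p q p p:
  step 0: p0  (start)
  step 1: p0  (read p: p0→p0)
  step 2: p3  (read q: p0→p3)
  step 3: p3  (read q: p3→p3)
  step 4: p3  (read q: p3→p3)
  step 5: p2  (read p: p3→p2)
  step 6: p4  (read q: p2→p4)
  step 7: p1  (read p: p4→p1)
  step 8: p4  (read p: p1→p4)

After reading 8 characters, N is in state p4.

p4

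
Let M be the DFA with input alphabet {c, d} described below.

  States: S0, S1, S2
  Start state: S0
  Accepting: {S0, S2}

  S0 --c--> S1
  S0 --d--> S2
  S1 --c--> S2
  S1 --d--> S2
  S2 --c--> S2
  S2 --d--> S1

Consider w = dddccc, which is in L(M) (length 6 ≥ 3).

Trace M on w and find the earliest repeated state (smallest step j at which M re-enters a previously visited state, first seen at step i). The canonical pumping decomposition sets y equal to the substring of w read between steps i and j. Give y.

Run of M on w = d d d c c c:
  step 0: S0  (start)
  step 1: S2  (read d: S0→S2)
  step 2: S1  (read d: S2→S1)
  step 3: S2  (read d: S1→S2)   ← first repeat (S2 seen earlier)
  step 4: S2  (read c: S2→S2)
  step 5: S2  (read c: S2→S2)
  step 6: S2  (read c: S2→S2)

So i = 1, j = 3, giving x = w[0:1] = d, y = w[1:3] = dd, z = w[3:6] = ccc.
Check: |xy| = 3 ≤ 3 and |y| = 2 ≥ 1. Reading y takes M from S2 back to S2, so every xyⁱz is accepted.
The DFA has 3 states, so the proof of the pumping lemma guarantees a repeated state among the first 3+1 visited; the segment between the two visits is the pumpable y.

dd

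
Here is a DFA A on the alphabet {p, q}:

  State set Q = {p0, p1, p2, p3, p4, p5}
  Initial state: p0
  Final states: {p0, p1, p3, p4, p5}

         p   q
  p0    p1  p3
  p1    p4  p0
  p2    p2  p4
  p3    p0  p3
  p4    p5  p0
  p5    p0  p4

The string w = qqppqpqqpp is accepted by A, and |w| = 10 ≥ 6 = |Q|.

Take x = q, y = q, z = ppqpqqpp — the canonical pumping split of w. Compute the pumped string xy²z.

qqqppqpqqpp

xy^2z = q·q·q·ppqpqqpp = qqqppqpqqpp.
Reading y = q takes A from p3 back to p3, so after x·y·y the machine is still in p3, and z then leads to the accepting state p1. Hence qqqppqpqqpp ∈ L(A).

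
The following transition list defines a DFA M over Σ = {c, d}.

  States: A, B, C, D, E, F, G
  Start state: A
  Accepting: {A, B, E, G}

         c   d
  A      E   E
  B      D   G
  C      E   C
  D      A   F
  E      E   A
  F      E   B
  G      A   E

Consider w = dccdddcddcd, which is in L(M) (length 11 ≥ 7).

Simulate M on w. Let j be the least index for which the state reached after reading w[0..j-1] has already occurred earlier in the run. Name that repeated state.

State sequence: A -d-> E -c-> E -c-> E -d-> A -d-> E -d-> A -c-> E -d-> A -d-> E -c-> E -d-> A
First repeat at step 2: E was already visited.

The earliest repeat is at step j = 2: M is in E, which it already visited at step i = 1.

E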